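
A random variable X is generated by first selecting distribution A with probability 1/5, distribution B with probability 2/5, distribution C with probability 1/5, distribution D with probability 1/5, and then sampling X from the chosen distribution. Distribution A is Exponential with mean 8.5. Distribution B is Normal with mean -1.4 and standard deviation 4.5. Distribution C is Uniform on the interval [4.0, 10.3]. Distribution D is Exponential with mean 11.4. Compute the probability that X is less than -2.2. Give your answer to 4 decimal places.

0.1718

Conditional on each component, P(X < -2.2): A: 0; B: 0.429449; C: 0; D: 0.
By total probability, P(X < -2.2) = 0.2·0 + 0.4·0.429449 + 0.2·0 + 0.2·0 = 0.17178.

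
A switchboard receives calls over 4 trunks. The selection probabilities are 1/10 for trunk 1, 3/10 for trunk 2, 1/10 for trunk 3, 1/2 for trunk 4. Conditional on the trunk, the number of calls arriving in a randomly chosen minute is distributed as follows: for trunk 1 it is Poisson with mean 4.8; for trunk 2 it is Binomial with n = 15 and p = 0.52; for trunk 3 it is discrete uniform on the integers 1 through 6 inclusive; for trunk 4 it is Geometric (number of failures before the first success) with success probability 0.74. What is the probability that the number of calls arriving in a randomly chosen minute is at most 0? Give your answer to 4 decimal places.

0.3708

Conditional on each trunk, P(X ≤ 0): 1: 0.00822975; 2: 1.65432e-05; 3: 0; 4: 0.74.
By total probability, P(X ≤ 0) = 0.1·0.00822975 + 0.3·1.65432e-05 + 0.1·0 + 0.5·0.74 = 0.370828.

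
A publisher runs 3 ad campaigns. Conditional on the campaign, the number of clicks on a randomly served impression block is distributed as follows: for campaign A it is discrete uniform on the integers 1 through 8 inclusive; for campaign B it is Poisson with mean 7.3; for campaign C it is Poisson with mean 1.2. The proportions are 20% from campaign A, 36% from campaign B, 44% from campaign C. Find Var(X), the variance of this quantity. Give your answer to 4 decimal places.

Per component, A: μ=4.5, E[X²]=25.5; B: μ=7.3, E[X²]=60.59; C: μ=1.2, E[X²]=2.64.
E[X] = 0.2·4.5 + 0.36·7.3 + 0.44·1.2 = 4.056.
E[X²] = 0.2·25.5 + 0.36·60.59 + 0.44·2.64 = 28.074.
Var(X) = E[X²] − (E[X])² = 28.074 − 16.4511 = 11.6229.

11.6229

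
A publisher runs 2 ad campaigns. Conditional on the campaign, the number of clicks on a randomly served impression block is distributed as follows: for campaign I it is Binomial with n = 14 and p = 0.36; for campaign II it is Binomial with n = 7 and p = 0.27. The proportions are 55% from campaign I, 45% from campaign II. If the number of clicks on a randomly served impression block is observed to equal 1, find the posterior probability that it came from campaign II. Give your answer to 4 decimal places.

Likelihoods P(X=1 | ·): I: 0.0152325; II: 0.286022.
Posterior ∝ prior × likelihood. Numerator for II: 0.45·0.286022 = 0.12871.
Normalizing constant: 0.55·0.0152325 + 0.45·0.286022 = 0.137088.
P(II | observation) = 0.12871 / 0.137088 = 0.938887.

0.9389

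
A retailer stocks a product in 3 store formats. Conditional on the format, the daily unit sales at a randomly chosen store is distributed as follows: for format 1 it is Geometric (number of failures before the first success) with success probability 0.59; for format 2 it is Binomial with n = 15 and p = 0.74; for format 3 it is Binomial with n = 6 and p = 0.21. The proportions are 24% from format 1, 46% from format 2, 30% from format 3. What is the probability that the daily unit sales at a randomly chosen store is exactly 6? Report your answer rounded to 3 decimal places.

0.003

Conditional on each format, P(X = 6): 1: 0.00280256; 2: 0.00446226; 3: 8.57661e-05.
By total probability, P(X = 6) = 0.24·0.00280256 + 0.46·0.00446226 + 0.3·8.57661e-05 = 0.00275098.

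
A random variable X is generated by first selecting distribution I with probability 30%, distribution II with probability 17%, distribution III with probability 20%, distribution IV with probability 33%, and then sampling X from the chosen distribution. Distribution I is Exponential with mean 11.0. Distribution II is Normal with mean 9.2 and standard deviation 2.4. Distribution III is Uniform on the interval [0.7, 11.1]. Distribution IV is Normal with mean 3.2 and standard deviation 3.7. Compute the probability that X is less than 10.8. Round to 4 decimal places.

Conditional on each component, P(X < 10.8): I: 0.625371; II: 0.747507; III: 0.971154; IV: 0.980015.
By total probability, P(X < 10.8) = 0.3·0.625371 + 0.17·0.747507 + 0.2·0.971154 + 0.33·0.980015 = 0.832323.

0.8323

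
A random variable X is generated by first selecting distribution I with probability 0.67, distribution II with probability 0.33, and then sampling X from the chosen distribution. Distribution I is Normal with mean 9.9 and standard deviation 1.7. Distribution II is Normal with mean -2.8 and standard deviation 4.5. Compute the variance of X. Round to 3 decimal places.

Per component, I: μ=9.9, E[X²]=100.9; II: μ=-2.8, E[X²]=28.09.
E[X] = 0.67·9.9 + 0.33·-2.8 = 5.709.
E[X²] = 0.67·100.9 + 0.33·28.09 = 76.8727.
Var(X) = E[X²] − (E[X])² = 76.8727 − 32.5927 = 44.28.

44.280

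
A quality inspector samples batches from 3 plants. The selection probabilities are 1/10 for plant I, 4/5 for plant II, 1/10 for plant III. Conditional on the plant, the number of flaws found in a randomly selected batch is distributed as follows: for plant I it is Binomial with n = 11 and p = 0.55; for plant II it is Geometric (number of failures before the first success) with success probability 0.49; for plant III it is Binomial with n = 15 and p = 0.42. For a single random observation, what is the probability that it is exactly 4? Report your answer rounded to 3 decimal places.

0.048

Conditional on each plant, P(X = 4): I: 0.112837; II: 0.0331495; III: 0.10613.
By total probability, P(X = 4) = 0.1·0.112837 + 0.8·0.0331495 + 0.1·0.10613 = 0.0484163.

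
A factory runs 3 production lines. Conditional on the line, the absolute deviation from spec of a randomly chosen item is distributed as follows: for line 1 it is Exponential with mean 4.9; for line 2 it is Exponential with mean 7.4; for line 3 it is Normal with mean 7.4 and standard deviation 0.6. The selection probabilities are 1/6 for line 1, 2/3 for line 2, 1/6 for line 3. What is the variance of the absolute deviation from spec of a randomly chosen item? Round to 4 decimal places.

41.4364

Per component, 1: μ=4.9, E[X²]=48.02; 2: μ=7.4, E[X²]=109.52; 3: μ=7.4, E[X²]=55.12.
E[X] = 0.166667·4.9 + 0.666667·7.4 + 0.166667·7.4 = 6.98333.
E[X²] = 0.166667·48.02 + 0.666667·109.52 + 0.166667·55.12 = 90.2033.
Var(X) = E[X²] − (E[X])² = 90.2033 − 48.7669 = 41.4364.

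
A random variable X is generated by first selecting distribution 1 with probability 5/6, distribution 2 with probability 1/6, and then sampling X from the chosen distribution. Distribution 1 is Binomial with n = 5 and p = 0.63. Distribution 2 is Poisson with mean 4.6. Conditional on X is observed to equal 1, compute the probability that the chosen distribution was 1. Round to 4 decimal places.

0.8646

Likelihoods P(X=1 | ·): 1: 0.0590361; 2: 0.0462384.
Posterior ∝ prior × likelihood. Numerator for 1: 0.833333·0.0590361 = 0.0491967.
Normalizing constant: 0.833333·0.0590361 + 0.166667·0.0462384 = 0.0569031.
P(1 | observation) = 0.0491967 / 0.0569031 = 0.86457.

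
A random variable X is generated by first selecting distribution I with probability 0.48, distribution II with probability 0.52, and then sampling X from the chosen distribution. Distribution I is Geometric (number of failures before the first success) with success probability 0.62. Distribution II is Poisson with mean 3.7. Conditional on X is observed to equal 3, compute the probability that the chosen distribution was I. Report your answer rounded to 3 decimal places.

Likelihoods P(X=3 | ·): I: 0.0340206; II: 0.20872.
Posterior ∝ prior × likelihood. Numerator for I: 0.48·0.0340206 = 0.0163299.
Normalizing constant: 0.48·0.0340206 + 0.52·0.20872 = 0.124864.
P(I | observation) = 0.0163299 / 0.124864 = 0.130781.

0.131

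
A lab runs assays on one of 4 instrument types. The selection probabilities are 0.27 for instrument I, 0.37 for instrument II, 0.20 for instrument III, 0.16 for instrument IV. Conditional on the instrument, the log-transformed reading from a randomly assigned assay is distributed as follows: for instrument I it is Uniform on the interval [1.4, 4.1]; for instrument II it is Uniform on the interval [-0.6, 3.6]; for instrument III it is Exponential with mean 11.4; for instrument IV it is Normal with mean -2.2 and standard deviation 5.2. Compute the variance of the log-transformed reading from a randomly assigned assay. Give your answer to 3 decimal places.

50.263

Per component, I: μ=2.75, E[X²]=8.17; II: μ=1.5, E[X²]=3.72; III: μ=11.4, E[X²]=259.92; IV: μ=-2.2, E[X²]=31.88.
E[X] = 0.27·2.75 + 0.37·1.5 + 0.2·11.4 + 0.16·-2.2 = 3.2255.
E[X²] = 0.27·8.17 + 0.37·3.72 + 0.2·259.92 + 0.16·31.88 = 60.6671.
Var(X) = E[X²] − (E[X])² = 60.6671 − 10.4039 = 50.2632.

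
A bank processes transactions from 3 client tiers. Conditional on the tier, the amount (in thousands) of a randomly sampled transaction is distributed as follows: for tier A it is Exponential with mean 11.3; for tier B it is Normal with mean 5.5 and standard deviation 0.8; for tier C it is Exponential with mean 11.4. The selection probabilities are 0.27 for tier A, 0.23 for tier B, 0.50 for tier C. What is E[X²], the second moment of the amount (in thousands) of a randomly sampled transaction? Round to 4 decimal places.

206.0173

For each component E[X²] = Var + (mean)², giving A: 255.38; B: 30.89; C: 259.92.
Overall E[X²] = 0.27·255.38 + 0.23·30.89 + 0.5·259.92 = 206.017.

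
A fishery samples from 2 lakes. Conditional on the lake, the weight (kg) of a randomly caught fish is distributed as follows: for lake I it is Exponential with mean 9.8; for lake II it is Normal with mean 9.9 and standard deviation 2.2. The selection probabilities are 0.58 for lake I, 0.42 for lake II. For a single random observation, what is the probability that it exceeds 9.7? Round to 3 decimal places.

0.441

Conditional on each lake, P(X > 9.7): I: 0.371653; II: 0.536218.
By total probability, P(X > 9.7) = 0.58·0.371653 + 0.42·0.536218 = 0.44077.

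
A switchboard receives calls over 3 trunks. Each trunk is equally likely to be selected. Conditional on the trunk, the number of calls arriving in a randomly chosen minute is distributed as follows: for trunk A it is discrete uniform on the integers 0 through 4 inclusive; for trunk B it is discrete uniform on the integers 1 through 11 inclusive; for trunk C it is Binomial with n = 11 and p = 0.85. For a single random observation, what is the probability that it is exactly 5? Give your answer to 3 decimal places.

Conditional on each trunk, P(X = 5): A: 0; B: 0.0909091; C: 0.00233499.
By total probability, P(X = 5) = 0.333333·0 + 0.333333·0.0909091 + 0.333333·0.00233499 = 0.0310814.

0.031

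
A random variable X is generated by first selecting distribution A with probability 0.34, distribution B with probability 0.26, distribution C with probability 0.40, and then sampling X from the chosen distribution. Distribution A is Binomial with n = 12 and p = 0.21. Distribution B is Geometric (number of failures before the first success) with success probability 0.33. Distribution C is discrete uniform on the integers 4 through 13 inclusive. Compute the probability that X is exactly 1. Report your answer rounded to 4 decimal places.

Conditional on each component, P(X = 1): A: 0.188494; B: 0.2211; C: 0.
By total probability, P(X = 1) = 0.34·0.188494 + 0.26·0.2211 + 0.4·0 = 0.121574.

0.1216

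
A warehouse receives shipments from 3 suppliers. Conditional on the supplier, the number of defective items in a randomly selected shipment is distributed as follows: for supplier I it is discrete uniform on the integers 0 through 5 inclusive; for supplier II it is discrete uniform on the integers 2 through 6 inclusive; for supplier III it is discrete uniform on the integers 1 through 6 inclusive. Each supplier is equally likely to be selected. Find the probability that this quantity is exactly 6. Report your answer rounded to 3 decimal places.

0.122

Conditional on each supplier, P(X = 6): I: 0; II: 0.2; III: 0.166667.
By total probability, P(X = 6) = 0.333333·0 + 0.333333·0.2 + 0.333333·0.166667 = 0.122222.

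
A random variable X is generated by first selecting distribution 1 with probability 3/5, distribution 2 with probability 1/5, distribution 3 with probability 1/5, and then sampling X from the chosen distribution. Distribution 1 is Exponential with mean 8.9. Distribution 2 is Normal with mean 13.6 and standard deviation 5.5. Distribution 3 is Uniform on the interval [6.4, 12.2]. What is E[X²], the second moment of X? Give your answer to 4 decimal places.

For each component E[X²] = Var + (mean)², giving 1: 158.42; 2: 215.21; 3: 89.2933.
Overall E[X²] = 0.6·158.42 + 0.2·215.21 + 0.2·89.2933 = 155.953.

155.9527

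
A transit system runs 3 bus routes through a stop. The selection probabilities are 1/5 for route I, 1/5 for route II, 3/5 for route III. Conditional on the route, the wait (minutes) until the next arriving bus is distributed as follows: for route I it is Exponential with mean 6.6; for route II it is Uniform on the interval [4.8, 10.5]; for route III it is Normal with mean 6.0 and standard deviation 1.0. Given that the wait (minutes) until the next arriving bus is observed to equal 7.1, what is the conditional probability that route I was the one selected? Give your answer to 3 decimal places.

Likelihoods f(7.1 | ·): I: 0.0516726; II: 0.175439; III: 0.217852.
Posterior ∝ prior × likelihood. Numerator for I: 0.2·0.0516726 = 0.0103345.
Normalizing constant: 0.2·0.0516726 + 0.2·0.175439 + 0.6·0.217852 = 0.176134.
P(I | observation) = 0.0103345 / 0.176134 = 0.0586744.

0.059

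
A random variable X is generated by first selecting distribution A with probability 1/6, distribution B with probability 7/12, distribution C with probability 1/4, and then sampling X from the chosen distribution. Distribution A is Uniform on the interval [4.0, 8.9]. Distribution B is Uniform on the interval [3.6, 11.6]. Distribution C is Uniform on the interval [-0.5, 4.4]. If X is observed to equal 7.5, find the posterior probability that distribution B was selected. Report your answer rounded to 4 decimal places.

Likelihoods f(7.5 | ·): A: 0.204082; B: 0.125; C: 0.
Posterior ∝ prior × likelihood. Numerator for B: 0.583333·0.125 = 0.0729167.
Normalizing constant: 0.166667·0.204082 + 0.583333·0.125 + 0.25·0 = 0.10693.
P(B | observation) = 0.0729167 / 0.10693 = 0.681909.

0.6819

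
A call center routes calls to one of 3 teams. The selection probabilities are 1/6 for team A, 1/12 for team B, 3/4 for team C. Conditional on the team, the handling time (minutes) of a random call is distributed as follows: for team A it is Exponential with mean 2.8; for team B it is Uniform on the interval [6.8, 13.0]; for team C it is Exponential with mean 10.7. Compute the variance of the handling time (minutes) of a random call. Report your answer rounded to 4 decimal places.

95.9825

Per component, A: μ=2.8, E[X²]=15.68; B: μ=9.9, E[X²]=101.213; C: μ=10.7, E[X²]=228.98.
E[X] = 0.166667·2.8 + 0.0833333·9.9 + 0.75·10.7 = 9.31667.
E[X²] = 0.166667·15.68 + 0.0833333·101.213 + 0.75·228.98 = 182.783.
Var(X) = E[X²] − (E[X])² = 182.783 − 86.8003 = 95.9825.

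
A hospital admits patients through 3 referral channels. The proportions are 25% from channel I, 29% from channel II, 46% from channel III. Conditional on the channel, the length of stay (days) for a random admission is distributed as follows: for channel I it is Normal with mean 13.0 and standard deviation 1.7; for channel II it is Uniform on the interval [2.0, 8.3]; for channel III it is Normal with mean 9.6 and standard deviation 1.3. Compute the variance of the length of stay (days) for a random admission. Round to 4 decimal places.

10.8978

Per component, I: μ=13, E[X²]=171.89; II: μ=5.15, E[X²]=29.83; III: μ=9.6, E[X²]=93.85.
E[X] = 0.25·13 + 0.29·5.15 + 0.46·9.6 = 9.1595.
E[X²] = 0.25·171.89 + 0.29·29.83 + 0.46·93.85 = 94.7942.
Var(X) = E[X²] − (E[X])² = 94.7942 − 83.8964 = 10.8978.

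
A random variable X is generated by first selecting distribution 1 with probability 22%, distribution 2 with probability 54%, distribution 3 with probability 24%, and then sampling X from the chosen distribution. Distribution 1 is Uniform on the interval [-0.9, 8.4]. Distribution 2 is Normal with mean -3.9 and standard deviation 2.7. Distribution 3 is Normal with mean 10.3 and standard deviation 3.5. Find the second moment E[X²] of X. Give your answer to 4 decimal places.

45.2310

For each component E[X²] = Var + (mean)², giving 1: 21.27; 2: 22.5; 3: 118.34.
Overall E[X²] = 0.22·21.27 + 0.54·22.5 + 0.24·118.34 = 45.231.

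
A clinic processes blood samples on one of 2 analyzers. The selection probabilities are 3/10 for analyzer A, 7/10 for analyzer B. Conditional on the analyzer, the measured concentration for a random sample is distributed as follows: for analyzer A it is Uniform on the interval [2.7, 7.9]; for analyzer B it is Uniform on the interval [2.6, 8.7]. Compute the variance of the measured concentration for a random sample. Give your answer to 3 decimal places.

2.872

Per component, A: μ=5.3, E[X²]=30.3433; B: μ=5.65, E[X²]=35.0233.
E[X] = 0.3·5.3 + 0.7·5.65 = 5.545.
E[X²] = 0.3·30.3433 + 0.7·35.0233 = 33.6193.
Var(X) = E[X²] − (E[X])² = 33.6193 − 30.747 = 2.87231.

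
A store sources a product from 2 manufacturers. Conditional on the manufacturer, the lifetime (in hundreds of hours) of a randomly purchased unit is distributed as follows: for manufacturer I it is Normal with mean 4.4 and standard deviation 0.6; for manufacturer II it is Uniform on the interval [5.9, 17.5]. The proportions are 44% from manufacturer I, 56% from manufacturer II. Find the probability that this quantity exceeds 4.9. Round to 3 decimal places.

0.649

Conditional on each manufacturer, P(X > 4.9): I: 0.202328; II: 1.
By total probability, P(X > 4.9) = 0.44·0.202328 + 0.56·1 = 0.649024.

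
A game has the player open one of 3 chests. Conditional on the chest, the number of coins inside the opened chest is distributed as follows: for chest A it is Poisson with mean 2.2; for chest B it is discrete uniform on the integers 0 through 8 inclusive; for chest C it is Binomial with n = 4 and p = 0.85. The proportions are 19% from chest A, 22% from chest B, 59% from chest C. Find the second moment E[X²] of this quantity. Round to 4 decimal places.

13.4456

For each component E[X²] = Var + (mean)², giving A: 7.04; B: 22.6667; C: 12.07.
Overall E[X²] = 0.19·7.04 + 0.22·22.6667 + 0.59·12.07 = 13.4456.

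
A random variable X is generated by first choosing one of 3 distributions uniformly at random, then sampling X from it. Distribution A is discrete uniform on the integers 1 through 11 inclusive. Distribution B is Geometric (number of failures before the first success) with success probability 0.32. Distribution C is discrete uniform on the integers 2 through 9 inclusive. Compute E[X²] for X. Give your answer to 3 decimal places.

30.885

For each component E[X²] = Var + (mean)², giving A: 46; B: 11.1562; C: 35.5.
Overall E[X²] = 0.333333·46 + 0.333333·11.1562 + 0.333333·35.5 = 30.8854.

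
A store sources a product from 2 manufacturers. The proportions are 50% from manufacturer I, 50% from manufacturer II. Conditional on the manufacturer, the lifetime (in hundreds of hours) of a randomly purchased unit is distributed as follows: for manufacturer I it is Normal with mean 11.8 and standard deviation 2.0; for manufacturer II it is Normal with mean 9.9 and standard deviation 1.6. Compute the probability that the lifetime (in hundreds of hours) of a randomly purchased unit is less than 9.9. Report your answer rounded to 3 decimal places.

Conditional on each manufacturer, P(X < 9.9): I: 0.171056; II: 0.5.
By total probability, P(X < 9.9) = 0.5·0.171056 + 0.5·0.5 = 0.335528.

0.336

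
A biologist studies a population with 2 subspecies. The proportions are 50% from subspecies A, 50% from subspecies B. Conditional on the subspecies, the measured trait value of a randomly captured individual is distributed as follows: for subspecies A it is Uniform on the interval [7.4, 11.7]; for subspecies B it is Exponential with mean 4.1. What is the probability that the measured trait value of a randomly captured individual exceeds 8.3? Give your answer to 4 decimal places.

0.4614

Conditional on each subspecies, P(X > 8.3): A: 0.790698; B: 0.132074.
By total probability, P(X > 8.3) = 0.5·0.790698 + 0.5·0.132074 = 0.461386.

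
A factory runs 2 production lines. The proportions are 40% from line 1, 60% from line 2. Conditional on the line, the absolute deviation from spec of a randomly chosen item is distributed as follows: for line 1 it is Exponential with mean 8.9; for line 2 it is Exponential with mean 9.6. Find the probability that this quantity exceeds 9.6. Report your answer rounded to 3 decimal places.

0.357

Conditional on each line, P(X > 9.6): 1: 0.340054; 2: 0.367879.
By total probability, P(X > 9.6) = 0.4·0.340054 + 0.6·0.367879 = 0.356749.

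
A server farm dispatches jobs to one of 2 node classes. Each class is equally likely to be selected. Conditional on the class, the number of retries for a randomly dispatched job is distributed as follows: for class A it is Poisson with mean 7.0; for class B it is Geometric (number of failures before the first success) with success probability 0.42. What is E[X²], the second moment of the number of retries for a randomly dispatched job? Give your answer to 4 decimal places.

30.5975

For each component E[X²] = Var + (mean)², giving A: 56; B: 5.19501.
Overall E[X²] = 0.5·56 + 0.5·5.19501 = 30.5975.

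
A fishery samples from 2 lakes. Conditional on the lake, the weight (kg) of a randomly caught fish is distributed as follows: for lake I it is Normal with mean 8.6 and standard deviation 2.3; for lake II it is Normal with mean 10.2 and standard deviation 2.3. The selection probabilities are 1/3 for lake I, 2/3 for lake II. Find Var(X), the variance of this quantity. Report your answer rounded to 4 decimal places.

Per component, I: μ=8.6, E[X²]=79.25; II: μ=10.2, E[X²]=109.33.
E[X] = 0.333333·8.6 + 0.666667·10.2 = 9.66667.
E[X²] = 0.333333·79.25 + 0.666667·109.33 = 99.3033.
Var(X) = E[X²] − (E[X])² = 99.3033 − 93.4444 = 5.85889.

5.8589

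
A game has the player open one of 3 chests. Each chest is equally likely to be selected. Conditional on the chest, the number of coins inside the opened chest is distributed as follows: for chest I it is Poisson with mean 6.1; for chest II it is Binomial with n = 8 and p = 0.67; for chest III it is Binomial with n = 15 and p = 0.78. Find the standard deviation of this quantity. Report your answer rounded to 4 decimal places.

3.3900

Per component, I: μ=6.1, E[X²]=43.31; II: μ=5.36, E[X²]=30.4984; III: μ=11.7, E[X²]=139.464.
E[X] = 0.333333·6.1 + 0.333333·5.36 + 0.333333·11.7 = 7.72.
E[X²] = 0.333333·43.31 + 0.333333·30.4984 + 0.333333·139.464 = 71.0908.
Var(X) = E[X²] − (E[X])² = 71.0908 − 59.5984 = 11.4924.
SD(X) = √11.4924 = 3.39004.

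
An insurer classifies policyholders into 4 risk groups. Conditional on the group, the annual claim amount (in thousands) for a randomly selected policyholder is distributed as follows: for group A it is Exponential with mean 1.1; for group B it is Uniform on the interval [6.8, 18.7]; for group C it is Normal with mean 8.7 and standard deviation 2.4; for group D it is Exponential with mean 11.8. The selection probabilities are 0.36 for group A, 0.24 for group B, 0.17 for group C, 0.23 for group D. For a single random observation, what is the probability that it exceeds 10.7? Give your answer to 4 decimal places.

0.2886

Conditional on each group, P(X > 10.7): A: 5.96347e-05; B: 0.672269; C: 0.202328; D: 0.403823.
By total probability, P(X > 10.7) = 0.36·5.96347e-05 + 0.24·0.672269 + 0.17·0.202328 + 0.23·0.403823 = 0.288641.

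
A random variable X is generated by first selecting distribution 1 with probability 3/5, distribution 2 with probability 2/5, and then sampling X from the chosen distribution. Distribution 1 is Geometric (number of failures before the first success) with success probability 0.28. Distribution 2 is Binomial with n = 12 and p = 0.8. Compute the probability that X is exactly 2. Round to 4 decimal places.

0.0871

Conditional on each component, P(X = 2): 1: 0.145152; 2: 4.32538e-06.
By total probability, P(X = 2) = 0.6·0.145152 + 0.4·4.32538e-06 = 0.0870929.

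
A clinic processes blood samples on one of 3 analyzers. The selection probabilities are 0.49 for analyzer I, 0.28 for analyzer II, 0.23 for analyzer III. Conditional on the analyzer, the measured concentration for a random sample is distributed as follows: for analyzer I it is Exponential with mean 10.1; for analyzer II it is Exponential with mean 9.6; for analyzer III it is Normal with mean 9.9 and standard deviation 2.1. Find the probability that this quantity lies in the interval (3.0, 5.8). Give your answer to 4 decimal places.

Conditional on each analyzer, P(3.0 < X < 5.8): I: 0.179899; II: 0.185086; III: 0.0249379.
By total probability, P(3.0 < X < 5.8) = 0.49·0.179899 + 0.28·0.185086 + 0.23·0.0249379 = 0.14571.

0.1457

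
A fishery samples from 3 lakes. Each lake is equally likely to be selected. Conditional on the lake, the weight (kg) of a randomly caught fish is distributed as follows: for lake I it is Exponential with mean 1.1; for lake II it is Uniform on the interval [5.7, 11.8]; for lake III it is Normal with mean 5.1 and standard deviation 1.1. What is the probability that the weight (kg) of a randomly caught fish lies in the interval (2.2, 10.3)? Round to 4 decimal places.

0.6284

Conditional on each lake, P(2.2 < X < 10.3): I: 0.135249; II: 0.754098; III: 0.995809.
By total probability, P(2.2 < X < 10.3) = 0.333333·0.135249 + 0.333333·0.754098 + 0.333333·0.995809 = 0.628386.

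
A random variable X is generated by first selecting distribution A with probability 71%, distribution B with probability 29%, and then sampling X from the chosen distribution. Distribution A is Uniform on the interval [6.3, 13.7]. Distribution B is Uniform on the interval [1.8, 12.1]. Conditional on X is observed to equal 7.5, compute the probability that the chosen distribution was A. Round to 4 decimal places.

0.7731

Likelihoods f(7.5 | ·): A: 0.135135; B: 0.0970874.
Posterior ∝ prior × likelihood. Numerator for A: 0.71·0.135135 = 0.0959459.
Normalizing constant: 0.71·0.135135 + 0.29·0.0970874 = 0.124101.
P(A | observation) = 0.0959459 / 0.124101 = 0.773126.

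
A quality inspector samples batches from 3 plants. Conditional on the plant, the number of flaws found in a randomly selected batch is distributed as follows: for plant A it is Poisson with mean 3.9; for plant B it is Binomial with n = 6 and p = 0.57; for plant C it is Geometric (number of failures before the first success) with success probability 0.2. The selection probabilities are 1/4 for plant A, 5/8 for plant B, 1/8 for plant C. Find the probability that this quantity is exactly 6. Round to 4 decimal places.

0.0527

Conditional on each plant, P(X = 6): A: 0.0989251; B: 0.0342964; C: 0.0524288.
By total probability, P(X = 6) = 0.25·0.0989251 + 0.625·0.0342964 + 0.125·0.0524288 = 0.0527202.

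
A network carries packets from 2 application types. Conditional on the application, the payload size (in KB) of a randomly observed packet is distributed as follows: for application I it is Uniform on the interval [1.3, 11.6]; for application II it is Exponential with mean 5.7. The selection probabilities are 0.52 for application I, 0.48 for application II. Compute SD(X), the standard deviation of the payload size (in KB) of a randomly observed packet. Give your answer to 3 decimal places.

4.509

Per component, I: μ=6.45, E[X²]=50.4433; II: μ=5.7, E[X²]=64.98.
E[X] = 0.52·6.45 + 0.48·5.7 = 6.09.
E[X²] = 0.52·50.4433 + 0.48·64.98 = 57.4209.
Var(X) = E[X²] − (E[X])² = 57.4209 − 37.0881 = 20.3328.
SD(X) = √20.3328 = 4.50919.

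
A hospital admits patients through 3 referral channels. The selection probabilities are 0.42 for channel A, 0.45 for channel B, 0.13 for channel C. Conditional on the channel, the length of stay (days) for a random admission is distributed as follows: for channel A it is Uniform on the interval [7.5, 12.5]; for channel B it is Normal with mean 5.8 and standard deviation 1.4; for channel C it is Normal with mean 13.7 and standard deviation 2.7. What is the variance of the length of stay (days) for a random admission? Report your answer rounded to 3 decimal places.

Per component, A: μ=10, E[X²]=102.083; B: μ=5.8, E[X²]=35.6; C: μ=13.7, E[X²]=194.98.
E[X] = 0.42·10 + 0.45·5.8 + 0.13·13.7 = 8.591.
E[X²] = 0.42·102.083 + 0.45·35.6 + 0.13·194.98 = 84.2424.
Var(X) = E[X²] − (E[X])² = 84.2424 − 73.8053 = 10.4371.

10.437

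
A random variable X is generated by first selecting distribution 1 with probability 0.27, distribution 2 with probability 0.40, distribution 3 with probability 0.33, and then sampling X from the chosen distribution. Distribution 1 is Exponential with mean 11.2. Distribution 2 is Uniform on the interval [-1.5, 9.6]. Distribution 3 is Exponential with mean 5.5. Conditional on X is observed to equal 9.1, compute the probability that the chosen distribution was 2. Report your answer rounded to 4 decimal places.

Likelihoods f(9.1 | ·): 1: 0.0396203; 2: 0.0900901; 3: 0.0347598.
Posterior ∝ prior × likelihood. Numerator for 2: 0.4·0.0900901 = 0.036036.
Normalizing constant: 0.27·0.0396203 + 0.4·0.0900901 + 0.33·0.0347598 = 0.0582043.
P(2 | observation) = 0.036036 / 0.0582043 = 0.619131.

0.6191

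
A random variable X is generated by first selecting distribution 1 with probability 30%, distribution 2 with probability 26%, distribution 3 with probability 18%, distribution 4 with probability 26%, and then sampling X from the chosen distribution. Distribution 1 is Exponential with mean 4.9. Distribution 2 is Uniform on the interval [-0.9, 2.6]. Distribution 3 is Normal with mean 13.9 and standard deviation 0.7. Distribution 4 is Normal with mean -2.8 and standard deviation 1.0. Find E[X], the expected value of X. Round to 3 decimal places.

Component means — 1: 4.9; 2: 0.85; 3: 13.9; 4: -2.8.
E[X] = 0.3·4.9 + 0.26·0.85 + 0.18·13.9 + 0.26·-2.8 = 3.465.

3.465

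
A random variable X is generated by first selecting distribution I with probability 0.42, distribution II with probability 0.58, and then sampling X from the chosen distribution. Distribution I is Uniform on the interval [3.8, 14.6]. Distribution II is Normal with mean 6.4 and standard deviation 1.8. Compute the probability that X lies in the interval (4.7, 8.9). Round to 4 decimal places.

0.5955

Conditional on each component, P(4.7 < X < 8.9): I: 0.388889; II: 0.745095.
By total probability, P(4.7 < X < 8.9) = 0.42·0.388889 + 0.58·0.745095 = 0.595489.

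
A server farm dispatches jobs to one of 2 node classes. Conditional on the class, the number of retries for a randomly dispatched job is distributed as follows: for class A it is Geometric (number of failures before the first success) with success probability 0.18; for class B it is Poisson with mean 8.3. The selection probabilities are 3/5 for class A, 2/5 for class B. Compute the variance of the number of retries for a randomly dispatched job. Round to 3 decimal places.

21.870

Per component, A: μ=4.55556, E[X²]=46.0617; B: μ=8.3, E[X²]=77.19.
E[X] = 0.6·4.55556 + 0.4·8.3 = 6.05333.
E[X²] = 0.6·46.0617 + 0.4·77.19 = 58.513.
Var(X) = E[X²] − (E[X])² = 58.513 − 36.6428 = 21.8702.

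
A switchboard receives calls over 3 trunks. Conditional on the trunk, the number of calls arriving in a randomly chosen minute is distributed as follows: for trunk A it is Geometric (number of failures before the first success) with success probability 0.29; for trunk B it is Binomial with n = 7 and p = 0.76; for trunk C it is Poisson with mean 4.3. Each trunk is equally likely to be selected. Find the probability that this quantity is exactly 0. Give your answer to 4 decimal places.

0.1012

Conditional on each trunk, P(X = 0): A: 0.29; B: 4.58647e-05; C: 0.0135686.
By total probability, P(X = 0) = 0.333333·0.29 + 0.333333·4.58647e-05 + 0.333333·0.0135686 = 0.101205.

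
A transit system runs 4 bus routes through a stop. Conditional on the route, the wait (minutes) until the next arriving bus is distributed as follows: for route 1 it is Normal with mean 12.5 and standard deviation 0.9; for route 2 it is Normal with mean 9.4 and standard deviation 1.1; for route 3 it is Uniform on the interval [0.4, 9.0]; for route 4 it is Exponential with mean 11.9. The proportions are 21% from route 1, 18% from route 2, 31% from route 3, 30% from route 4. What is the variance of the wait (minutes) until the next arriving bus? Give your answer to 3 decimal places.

55.519

Per component, 1: μ=12.5, E[X²]=157.06; 2: μ=9.4, E[X²]=89.57; 3: μ=4.7, E[X²]=28.2533; 4: μ=11.9, E[X²]=283.22.
E[X] = 0.21·12.5 + 0.18·9.4 + 0.31·4.7 + 0.3·11.9 = 9.344.
E[X²] = 0.21·157.06 + 0.18·89.57 + 0.31·28.2533 + 0.3·283.22 = 142.83.
Var(X) = E[X²] − (E[X])² = 142.83 − 87.3103 = 55.5194.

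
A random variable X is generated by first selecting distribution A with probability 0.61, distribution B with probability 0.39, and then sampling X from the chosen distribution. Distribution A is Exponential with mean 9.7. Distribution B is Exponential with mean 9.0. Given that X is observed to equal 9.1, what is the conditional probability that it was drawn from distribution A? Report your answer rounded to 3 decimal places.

0.610

Likelihoods f(9.1 | ·): A: 0.0403457; B: 0.0404238.
Posterior ∝ prior × likelihood. Numerator for A: 0.61·0.0403457 = 0.0246109.
Normalizing constant: 0.61·0.0403457 + 0.39·0.0404238 = 0.0403762.
P(A | observation) = 0.0246109 / 0.0403762 = 0.60954.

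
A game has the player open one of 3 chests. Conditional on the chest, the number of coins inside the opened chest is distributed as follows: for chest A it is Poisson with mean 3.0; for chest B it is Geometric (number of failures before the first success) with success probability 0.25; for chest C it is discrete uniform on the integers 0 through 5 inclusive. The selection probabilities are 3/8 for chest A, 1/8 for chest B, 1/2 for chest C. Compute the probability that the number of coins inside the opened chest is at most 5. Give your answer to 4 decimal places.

Conditional on each chest, P(X ≤ 5): A: 0.916082; B: 0.822021; C: 1.
By total probability, P(X ≤ 5) = 0.375·0.916082 + 0.125·0.822021 + 0.5·1 = 0.946283.

0.9463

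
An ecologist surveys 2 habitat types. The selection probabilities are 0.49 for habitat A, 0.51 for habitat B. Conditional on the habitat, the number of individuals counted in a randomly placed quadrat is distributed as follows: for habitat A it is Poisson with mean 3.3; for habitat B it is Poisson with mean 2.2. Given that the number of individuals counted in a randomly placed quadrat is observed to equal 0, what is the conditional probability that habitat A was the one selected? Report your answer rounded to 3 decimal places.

Likelihoods P(X=0 | ·): A: 0.0368832; B: 0.110803.
Posterior ∝ prior × likelihood. Numerator for A: 0.49·0.0368832 = 0.0180728.
Normalizing constant: 0.49·0.0368832 + 0.51·0.110803 = 0.0745824.
P(A | observation) = 0.0180728 / 0.0745824 = 0.242319.

0.242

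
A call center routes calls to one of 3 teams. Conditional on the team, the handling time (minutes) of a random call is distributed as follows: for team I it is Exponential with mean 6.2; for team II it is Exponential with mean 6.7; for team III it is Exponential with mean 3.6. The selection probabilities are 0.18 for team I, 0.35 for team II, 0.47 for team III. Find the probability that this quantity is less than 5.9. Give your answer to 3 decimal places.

0.694

Conditional on each team, P(X < 5.9): I: 0.613882; II: 0.585465; III: 0.805804.
By total probability, P(X < 5.9) = 0.18·0.613882 + 0.35·0.585465 + 0.47·0.805804 = 0.694139.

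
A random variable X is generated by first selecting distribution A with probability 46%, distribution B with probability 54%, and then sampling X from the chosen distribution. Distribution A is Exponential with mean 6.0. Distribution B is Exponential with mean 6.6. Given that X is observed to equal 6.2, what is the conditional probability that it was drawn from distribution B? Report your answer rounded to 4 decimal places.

0.5397

Likelihoods f(6.2 | ·): A: 0.0593032; B: 0.0592219.
Posterior ∝ prior × likelihood. Numerator for B: 0.54·0.0592219 = 0.0319798.
Normalizing constant: 0.46·0.0593032 + 0.54·0.0592219 = 0.0592593.
P(B | observation) = 0.0319798 / 0.0592593 = 0.539659.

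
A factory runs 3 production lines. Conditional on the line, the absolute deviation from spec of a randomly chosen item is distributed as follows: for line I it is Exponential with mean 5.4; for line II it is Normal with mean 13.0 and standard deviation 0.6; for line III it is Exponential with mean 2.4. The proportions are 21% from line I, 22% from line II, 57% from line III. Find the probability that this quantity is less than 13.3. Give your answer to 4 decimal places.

0.9120

Conditional on each line, P(X < 13.3): I: 0.914818; II: 0.691462; III: 0.99608.
By total probability, P(X < 13.3) = 0.21·0.914818 + 0.22·0.691462 + 0.57·0.99608 = 0.911999.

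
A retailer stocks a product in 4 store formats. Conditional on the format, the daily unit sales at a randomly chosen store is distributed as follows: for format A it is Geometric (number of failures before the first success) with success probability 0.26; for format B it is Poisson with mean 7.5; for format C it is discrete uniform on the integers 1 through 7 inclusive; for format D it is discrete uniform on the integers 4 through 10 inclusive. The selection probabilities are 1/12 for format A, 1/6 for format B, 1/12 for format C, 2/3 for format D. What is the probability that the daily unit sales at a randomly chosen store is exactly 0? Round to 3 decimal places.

Conditional on each format, P(X = 0): A: 0.26; B: 0.000553084; C: 0; D: 0.
By total probability, P(X = 0) = 0.0833333·0.26 + 0.166667·0.000553084 + 0.0833333·0 + 0.666667·0 = 0.0217588.

0.022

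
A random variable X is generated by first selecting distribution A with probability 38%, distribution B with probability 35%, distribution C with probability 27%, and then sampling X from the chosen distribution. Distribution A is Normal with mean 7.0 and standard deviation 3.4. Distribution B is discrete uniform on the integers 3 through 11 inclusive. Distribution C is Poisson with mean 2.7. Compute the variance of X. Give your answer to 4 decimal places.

Per component, A: μ=7, E[X²]=60.56; B: μ=7, E[X²]=55.6667; C: μ=2.7, E[X²]=9.99.
E[X] = 0.38·7 + 0.35·7 + 0.27·2.7 = 5.839.
E[X²] = 0.38·60.56 + 0.35·55.6667 + 0.27·9.99 = 45.1934.
Var(X) = E[X²] − (E[X])² = 45.1934 − 34.0939 = 11.0995.

11.0995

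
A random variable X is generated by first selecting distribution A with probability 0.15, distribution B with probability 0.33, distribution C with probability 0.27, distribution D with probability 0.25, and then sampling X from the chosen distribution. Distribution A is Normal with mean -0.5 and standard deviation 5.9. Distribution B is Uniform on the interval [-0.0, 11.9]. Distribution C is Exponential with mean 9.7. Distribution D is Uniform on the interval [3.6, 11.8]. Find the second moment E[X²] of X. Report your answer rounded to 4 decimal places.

87.8680

For each component E[X²] = Var + (mean)², giving A: 35.06; B: 47.2033; C: 188.18; D: 64.8933.
Overall E[X²] = 0.15·35.06 + 0.33·47.2033 + 0.27·188.18 + 0.25·64.8933 = 87.868.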